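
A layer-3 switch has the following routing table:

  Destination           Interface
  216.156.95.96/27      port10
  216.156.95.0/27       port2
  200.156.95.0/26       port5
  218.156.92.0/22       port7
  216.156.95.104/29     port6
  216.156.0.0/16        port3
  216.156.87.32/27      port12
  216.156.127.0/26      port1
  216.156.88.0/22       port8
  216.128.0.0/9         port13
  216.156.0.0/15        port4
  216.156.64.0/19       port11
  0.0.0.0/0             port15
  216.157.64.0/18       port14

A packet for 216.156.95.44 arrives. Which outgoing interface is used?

Routes whose prefix contains 216.156.95.44:
  0.0.0.0/0 (default, matches everything) -> port15
  216.128.0.0/9 (216.128.0.0 - 216.255.255.255) -> port13
  216.156.0.0/15 (216.156.0.0 - 216.157.255.255) -> port4
  216.156.0.0/16 (216.156.0.0 - 216.156.255.255) -> port3
  216.156.64.0/19 (216.156.64.0 - 216.156.95.255) -> port11
More-specific entries that do NOT match:
  216.156.95.104/29 (216.156.95.104 - 216.156.95.111) does not contain 216.156.95.44
  216.156.95.96/27 (216.156.95.96 - 216.156.95.127) does not contain 216.156.95.44
  216.156.95.0/27 (216.156.95.0 - 216.156.95.31) does not contain 216.156.95.44
  216.156.87.32/27 (216.156.87.32 - 216.156.87.63) does not contain 216.156.95.44
  200.156.95.0/26 (200.156.95.0 - 200.156.95.63) does not contain 216.156.95.44
  216.156.127.0/26 (216.156.127.0 - 216.156.127.63) does not contain 216.156.95.44
  218.156.92.0/22 (218.156.92.0 - 218.156.95.255) does not contain 216.156.95.44
  216.156.88.0/22 (216.156.88.0 - 216.156.91.255) does not contain 216.156.95.44
Longest matching prefix is /19 -> interface port11.

port11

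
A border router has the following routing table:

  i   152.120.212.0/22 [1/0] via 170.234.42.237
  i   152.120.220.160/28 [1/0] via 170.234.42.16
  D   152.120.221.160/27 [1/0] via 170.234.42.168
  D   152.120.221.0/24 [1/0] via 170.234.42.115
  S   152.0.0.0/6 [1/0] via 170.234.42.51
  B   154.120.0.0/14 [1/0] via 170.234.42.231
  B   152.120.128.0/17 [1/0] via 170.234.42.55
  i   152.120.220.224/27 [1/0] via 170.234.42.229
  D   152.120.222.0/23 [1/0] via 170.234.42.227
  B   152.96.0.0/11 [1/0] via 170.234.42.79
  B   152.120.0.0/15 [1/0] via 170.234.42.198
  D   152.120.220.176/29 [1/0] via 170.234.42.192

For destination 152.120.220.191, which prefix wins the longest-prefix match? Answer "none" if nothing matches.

Entries matching 152.120.220.191:
  152.0.0.0/6 (152.0.0.0 - 155.255.255.255)
  152.96.0.0/11 (152.96.0.0 - 152.127.255.255)
  152.120.0.0/15 (152.120.0.0 - 152.121.255.255)
  152.120.128.0/17 (152.120.128.0 - 152.120.255.255)
Most specific is 152.120.128.0/17.

152.120.128.0/17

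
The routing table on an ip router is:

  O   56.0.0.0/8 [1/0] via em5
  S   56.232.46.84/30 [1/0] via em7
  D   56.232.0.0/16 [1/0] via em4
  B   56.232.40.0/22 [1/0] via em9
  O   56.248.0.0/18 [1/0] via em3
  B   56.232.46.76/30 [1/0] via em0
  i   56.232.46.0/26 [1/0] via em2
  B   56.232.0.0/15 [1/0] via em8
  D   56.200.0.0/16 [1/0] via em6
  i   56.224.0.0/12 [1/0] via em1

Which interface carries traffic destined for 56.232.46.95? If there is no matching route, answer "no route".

Routes whose prefix contains 56.232.46.95:
  56.0.0.0/8 (56.0.0.0 - 56.255.255.255) -> em5
  56.224.0.0/12 (56.224.0.0 - 56.239.255.255) -> em1
  56.232.0.0/15 (56.232.0.0 - 56.233.255.255) -> em8
  56.232.0.0/16 (56.232.0.0 - 56.232.255.255) -> em4
More-specific entries that do NOT match:
  56.232.46.84/30 (56.232.46.84 - 56.232.46.87) does not contain 56.232.46.95
  56.232.46.76/30 (56.232.46.76 - 56.232.46.79) does not contain 56.232.46.95
  56.232.46.0/26 (56.232.46.0 - 56.232.46.63) does not contain 56.232.46.95
  56.232.40.0/22 (56.232.40.0 - 56.232.43.255) does not contain 56.232.46.95
  56.248.0.0/18 (56.248.0.0 - 56.248.63.255) does not contain 56.232.46.95
Longest matching prefix is /16 -> interface em4.

em4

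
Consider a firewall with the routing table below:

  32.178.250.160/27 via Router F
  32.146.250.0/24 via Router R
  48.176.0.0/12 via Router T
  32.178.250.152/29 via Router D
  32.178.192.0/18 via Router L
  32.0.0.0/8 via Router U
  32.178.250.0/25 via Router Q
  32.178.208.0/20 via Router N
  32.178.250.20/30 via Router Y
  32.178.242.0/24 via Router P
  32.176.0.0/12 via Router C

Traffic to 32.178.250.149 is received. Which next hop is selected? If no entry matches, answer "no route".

Router L

Routes whose prefix contains 32.178.250.149:
  32.0.0.0/8 (32.0.0.0 - 32.255.255.255) -> Router U
  32.176.0.0/12 (32.176.0.0 - 32.191.255.255) -> Router C
  32.178.192.0/18 (32.178.192.0 - 32.178.255.255) -> Router L
More-specific entries that do NOT match:
  32.178.250.20/30 (32.178.250.20 - 32.178.250.23) does not contain 32.178.250.149
  32.178.250.152/29 (32.178.250.152 - 32.178.250.159) does not contain 32.178.250.149
  32.178.250.160/27 (32.178.250.160 - 32.178.250.191) does not contain 32.178.250.149
  32.178.250.0/25 (32.178.250.0 - 32.178.250.127) does not contain 32.178.250.149
  32.146.250.0/24 (32.146.250.0 - 32.146.250.255) does not contain 32.178.250.149
  32.178.242.0/24 (32.178.242.0 - 32.178.242.255) does not contain 32.178.250.149
  32.178.208.0/20 (32.178.208.0 - 32.178.223.255) does not contain 32.178.250.149
Longest matching prefix is /18 -> next hop Router L.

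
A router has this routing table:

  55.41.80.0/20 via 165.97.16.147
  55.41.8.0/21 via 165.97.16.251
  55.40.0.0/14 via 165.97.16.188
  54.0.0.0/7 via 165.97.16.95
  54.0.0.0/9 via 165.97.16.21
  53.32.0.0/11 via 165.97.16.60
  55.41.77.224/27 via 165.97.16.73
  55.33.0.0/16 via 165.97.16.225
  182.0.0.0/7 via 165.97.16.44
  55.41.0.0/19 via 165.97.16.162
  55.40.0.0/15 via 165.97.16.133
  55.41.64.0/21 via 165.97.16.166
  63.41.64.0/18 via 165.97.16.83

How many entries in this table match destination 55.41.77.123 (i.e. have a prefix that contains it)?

Prefixes containing 55.41.77.123:
  54.0.0.0/7 (54.0.0.0 - 55.255.255.255)
  55.40.0.0/14 (55.40.0.0 - 55.43.255.255)
  55.40.0.0/15 (55.40.0.0 - 55.41.255.255)
Total matching entries: 3.

3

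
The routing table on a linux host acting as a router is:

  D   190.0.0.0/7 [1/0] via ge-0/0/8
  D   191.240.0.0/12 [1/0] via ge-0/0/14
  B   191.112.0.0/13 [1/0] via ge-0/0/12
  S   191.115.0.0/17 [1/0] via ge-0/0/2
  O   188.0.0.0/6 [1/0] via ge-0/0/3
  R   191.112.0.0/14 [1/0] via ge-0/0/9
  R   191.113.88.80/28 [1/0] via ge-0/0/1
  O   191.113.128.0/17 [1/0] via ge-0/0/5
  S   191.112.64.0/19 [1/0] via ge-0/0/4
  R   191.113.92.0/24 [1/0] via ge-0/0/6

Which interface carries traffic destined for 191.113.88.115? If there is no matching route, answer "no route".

Routes whose prefix contains 191.113.88.115:
  188.0.0.0/6 (188.0.0.0 - 191.255.255.255) -> ge-0/0/3
  190.0.0.0/7 (190.0.0.0 - 191.255.255.255) -> ge-0/0/8
  191.112.0.0/13 (191.112.0.0 - 191.119.255.255) -> ge-0/0/12
  191.112.0.0/14 (191.112.0.0 - 191.115.255.255) -> ge-0/0/9
More-specific entries that do NOT match:
  191.113.88.80/28 (191.113.88.80 - 191.113.88.95) does not contain 191.113.88.115
  191.113.92.0/24 (191.113.92.0 - 191.113.92.255) does not contain 191.113.88.115
  191.112.64.0/19 (191.112.64.0 - 191.112.95.255) does not contain 191.113.88.115
  191.115.0.0/17 (191.115.0.0 - 191.115.127.255) does not contain 191.113.88.115
  191.113.128.0/17 (191.113.128.0 - 191.113.255.255) does not contain 191.113.88.115
Longest matching prefix is /14 -> interface ge-0/0/9.

ge-0/0/9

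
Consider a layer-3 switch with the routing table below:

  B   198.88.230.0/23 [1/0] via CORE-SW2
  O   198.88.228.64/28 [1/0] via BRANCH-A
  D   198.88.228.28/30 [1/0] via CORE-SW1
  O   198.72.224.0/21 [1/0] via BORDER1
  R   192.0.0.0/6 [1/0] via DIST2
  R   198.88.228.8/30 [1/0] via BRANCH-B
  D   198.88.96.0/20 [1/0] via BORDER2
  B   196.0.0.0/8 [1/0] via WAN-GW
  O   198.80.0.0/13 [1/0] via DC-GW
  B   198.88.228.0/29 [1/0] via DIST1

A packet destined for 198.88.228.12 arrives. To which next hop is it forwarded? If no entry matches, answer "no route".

no route

No entry's prefix contains 198.88.228.12; there is no default route.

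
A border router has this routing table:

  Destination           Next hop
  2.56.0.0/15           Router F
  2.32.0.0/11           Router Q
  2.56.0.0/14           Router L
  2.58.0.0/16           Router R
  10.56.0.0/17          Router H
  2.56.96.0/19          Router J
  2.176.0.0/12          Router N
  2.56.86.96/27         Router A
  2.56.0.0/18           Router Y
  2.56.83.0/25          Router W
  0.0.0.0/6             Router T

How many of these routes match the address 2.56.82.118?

4

Prefixes containing 2.56.82.118:
  0.0.0.0/6 (0.0.0.0 - 3.255.255.255)
  2.32.0.0/11 (2.32.0.0 - 2.63.255.255)
  2.56.0.0/14 (2.56.0.0 - 2.59.255.255)
  2.56.0.0/15 (2.56.0.0 - 2.57.255.255)
Total matching entries: 4.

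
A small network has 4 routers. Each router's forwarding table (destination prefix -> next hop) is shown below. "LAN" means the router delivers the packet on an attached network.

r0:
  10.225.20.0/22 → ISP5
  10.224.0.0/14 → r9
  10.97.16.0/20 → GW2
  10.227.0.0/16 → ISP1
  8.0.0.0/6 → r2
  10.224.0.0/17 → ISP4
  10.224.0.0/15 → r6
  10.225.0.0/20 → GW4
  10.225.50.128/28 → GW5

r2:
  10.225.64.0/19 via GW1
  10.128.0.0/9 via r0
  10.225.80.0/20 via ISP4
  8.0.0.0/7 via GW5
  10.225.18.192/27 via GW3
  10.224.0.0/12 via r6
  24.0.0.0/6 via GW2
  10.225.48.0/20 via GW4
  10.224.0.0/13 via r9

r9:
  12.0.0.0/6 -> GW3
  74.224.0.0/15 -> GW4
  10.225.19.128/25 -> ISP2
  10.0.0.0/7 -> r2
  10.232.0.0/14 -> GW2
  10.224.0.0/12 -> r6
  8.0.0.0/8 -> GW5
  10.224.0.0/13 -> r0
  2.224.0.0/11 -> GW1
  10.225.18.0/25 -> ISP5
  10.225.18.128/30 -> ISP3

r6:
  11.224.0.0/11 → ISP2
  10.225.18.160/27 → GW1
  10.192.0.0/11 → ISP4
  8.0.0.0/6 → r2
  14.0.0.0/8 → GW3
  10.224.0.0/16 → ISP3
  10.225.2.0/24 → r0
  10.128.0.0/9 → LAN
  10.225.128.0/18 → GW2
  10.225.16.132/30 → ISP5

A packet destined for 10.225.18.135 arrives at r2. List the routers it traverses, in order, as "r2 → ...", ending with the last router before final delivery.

At r2: longest match for 10.225.18.135 is 10.224.0.0/13 -> r9
At r9: longest match for 10.225.18.135 is 10.224.0.0/13 -> r0
At r0: longest match for 10.225.18.135 is 10.224.0.0/15 -> r6
At r6: longest match for 10.225.18.135 is 10.128.0.0/9 -> LAN

r2 → r9 → r0 → r6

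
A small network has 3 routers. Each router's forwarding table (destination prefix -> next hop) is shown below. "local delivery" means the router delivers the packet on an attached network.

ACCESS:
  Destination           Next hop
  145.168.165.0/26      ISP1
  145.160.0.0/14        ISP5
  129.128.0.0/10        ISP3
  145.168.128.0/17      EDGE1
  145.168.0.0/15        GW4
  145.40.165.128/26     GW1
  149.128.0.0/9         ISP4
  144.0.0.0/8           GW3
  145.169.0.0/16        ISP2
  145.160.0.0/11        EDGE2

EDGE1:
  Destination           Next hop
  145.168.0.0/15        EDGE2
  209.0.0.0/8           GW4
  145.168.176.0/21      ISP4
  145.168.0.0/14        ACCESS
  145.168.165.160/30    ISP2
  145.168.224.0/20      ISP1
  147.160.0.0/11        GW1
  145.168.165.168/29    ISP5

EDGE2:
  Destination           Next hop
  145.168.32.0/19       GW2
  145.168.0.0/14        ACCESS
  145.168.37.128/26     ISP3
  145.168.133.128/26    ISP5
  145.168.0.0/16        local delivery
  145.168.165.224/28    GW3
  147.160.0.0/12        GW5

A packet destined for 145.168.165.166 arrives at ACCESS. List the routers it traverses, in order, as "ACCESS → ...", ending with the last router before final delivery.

At ACCESS: longest match for 145.168.165.166 is 145.168.128.0/17 -> EDGE1
At EDGE1: longest match for 145.168.165.166 is 145.168.0.0/15 -> EDGE2
At EDGE2: longest match for 145.168.165.166 is 145.168.0.0/16 -> local delivery

ACCESS → EDGE1 → EDGE2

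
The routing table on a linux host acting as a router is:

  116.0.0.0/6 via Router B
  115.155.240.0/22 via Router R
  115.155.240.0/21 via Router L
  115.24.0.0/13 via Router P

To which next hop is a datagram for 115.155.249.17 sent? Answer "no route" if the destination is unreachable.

no route

No entry's prefix contains 115.155.249.17; there is no default route.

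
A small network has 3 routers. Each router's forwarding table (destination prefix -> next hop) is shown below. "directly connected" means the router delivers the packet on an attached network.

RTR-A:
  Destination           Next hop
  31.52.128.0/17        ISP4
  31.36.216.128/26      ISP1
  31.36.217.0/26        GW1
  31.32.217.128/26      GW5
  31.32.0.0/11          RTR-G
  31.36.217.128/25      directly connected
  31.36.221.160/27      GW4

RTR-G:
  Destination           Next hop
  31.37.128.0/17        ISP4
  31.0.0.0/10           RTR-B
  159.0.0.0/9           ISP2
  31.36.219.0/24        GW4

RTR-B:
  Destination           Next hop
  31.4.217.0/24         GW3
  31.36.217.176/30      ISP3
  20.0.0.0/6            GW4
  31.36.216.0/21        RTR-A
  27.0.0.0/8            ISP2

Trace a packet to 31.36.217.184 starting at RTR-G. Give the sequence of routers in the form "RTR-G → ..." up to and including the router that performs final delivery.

At RTR-G: longest match for 31.36.217.184 is 31.0.0.0/10 -> RTR-B
At RTR-B: longest match for 31.36.217.184 is 31.36.216.0/21 -> RTR-A
At RTR-A: longest match for 31.36.217.184 is 31.36.217.128/25 -> directly connected

RTR-G → RTR-B → RTR-A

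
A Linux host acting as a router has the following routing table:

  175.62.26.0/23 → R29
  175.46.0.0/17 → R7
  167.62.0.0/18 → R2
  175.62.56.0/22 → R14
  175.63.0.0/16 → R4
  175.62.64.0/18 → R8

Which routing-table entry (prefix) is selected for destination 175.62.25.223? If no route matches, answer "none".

175.62.25.223 is outside every listed prefix and there is no default route.

none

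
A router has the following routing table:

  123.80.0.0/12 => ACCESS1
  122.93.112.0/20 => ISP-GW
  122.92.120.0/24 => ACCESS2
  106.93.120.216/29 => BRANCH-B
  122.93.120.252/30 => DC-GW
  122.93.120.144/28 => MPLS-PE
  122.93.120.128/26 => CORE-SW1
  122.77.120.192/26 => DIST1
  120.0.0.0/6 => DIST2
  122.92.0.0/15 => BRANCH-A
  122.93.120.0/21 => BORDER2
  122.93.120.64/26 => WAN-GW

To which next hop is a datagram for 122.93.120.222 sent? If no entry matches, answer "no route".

Routes whose prefix contains 122.93.120.222:
  120.0.0.0/6 (120.0.0.0 - 123.255.255.255) -> DIST2
  122.92.0.0/15 (122.92.0.0 - 122.93.255.255) -> BRANCH-A
  122.93.112.0/20 (122.93.112.0 - 122.93.127.255) -> ISP-GW
  122.93.120.0/21 (122.93.120.0 - 122.93.127.255) -> BORDER2
More-specific entries that do NOT match:
  122.93.120.252/30 (122.93.120.252 - 122.93.120.255) does not contain 122.93.120.222
  106.93.120.216/29 (106.93.120.216 - 106.93.120.223) does not contain 122.93.120.222
  122.93.120.144/28 (122.93.120.144 - 122.93.120.159) does not contain 122.93.120.222
  122.93.120.128/26 (122.93.120.128 - 122.93.120.191) does not contain 122.93.120.222
  122.77.120.192/26 (122.77.120.192 - 122.77.120.255) does not contain 122.93.120.222
  122.93.120.64/26 (122.93.120.64 - 122.93.120.127) does not contain 122.93.120.222
  122.92.120.0/24 (122.92.120.0 - 122.92.120.255) does not contain 122.93.120.222
Longest matching prefix is /21 -> next hop BORDER2.

BORDER2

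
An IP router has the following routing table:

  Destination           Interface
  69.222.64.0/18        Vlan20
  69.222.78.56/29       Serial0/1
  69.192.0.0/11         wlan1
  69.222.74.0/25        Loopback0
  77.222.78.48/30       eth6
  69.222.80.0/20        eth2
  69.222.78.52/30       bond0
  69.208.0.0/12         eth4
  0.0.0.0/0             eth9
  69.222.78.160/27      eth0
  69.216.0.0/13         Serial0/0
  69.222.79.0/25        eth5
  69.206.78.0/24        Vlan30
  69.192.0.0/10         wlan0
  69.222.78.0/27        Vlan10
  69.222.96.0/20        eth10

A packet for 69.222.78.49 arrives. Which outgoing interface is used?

Routes whose prefix contains 69.222.78.49:
  0.0.0.0/0 (default, matches everything) -> eth9
  69.192.0.0/10 (69.192.0.0 - 69.255.255.255) -> wlan0
  69.192.0.0/11 (69.192.0.0 - 69.223.255.255) -> wlan1
  69.208.0.0/12 (69.208.0.0 - 69.223.255.255) -> eth4
  69.216.0.0/13 (69.216.0.0 - 69.223.255.255) -> Serial0/0
  69.222.64.0/18 (69.222.64.0 - 69.222.127.255) -> Vlan20
More-specific entries that do NOT match:
  77.222.78.48/30 (77.222.78.48 - 77.222.78.51) does not contain 69.222.78.49
  69.222.78.52/30 (69.222.78.52 - 69.222.78.55) does not contain 69.222.78.49
  69.222.78.56/29 (69.222.78.56 - 69.222.78.63) does not contain 69.222.78.49
  69.222.78.160/27 (69.222.78.160 - 69.222.78.191) does not contain 69.222.78.49
  69.222.78.0/27 (69.222.78.0 - 69.222.78.31) does not contain 69.222.78.49
  69.222.74.0/25 (69.222.74.0 - 69.222.74.127) does not contain 69.222.78.49
  69.222.79.0/25 (69.222.79.0 - 69.222.79.127) does not contain 69.222.78.49
  69.206.78.0/24 (69.206.78.0 - 69.206.78.255) does not contain 69.222.78.49
  69.222.80.0/20 (69.222.80.0 - 69.222.95.255) does not contain 69.222.78.49
  69.222.96.0/20 (69.222.96.0 - 69.222.111.255) does not contain 69.222.78.49
Longest matching prefix is /18 -> interface Vlan20.

Vlan20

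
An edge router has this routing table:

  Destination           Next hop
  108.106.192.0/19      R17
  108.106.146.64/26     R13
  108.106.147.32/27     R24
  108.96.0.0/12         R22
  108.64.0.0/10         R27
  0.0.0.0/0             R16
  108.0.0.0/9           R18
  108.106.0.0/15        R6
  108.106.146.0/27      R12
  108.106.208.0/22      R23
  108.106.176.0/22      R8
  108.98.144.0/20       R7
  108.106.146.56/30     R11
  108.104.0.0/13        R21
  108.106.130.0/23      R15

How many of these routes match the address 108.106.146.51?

Prefixes containing 108.106.146.51:
  0.0.0.0/0 (default, matches everything)
  108.0.0.0/9 (108.0.0.0 - 108.127.255.255)
  108.64.0.0/10 (108.64.0.0 - 108.127.255.255)
  108.96.0.0/12 (108.96.0.0 - 108.111.255.255)
  108.104.0.0/13 (108.104.0.0 - 108.111.255.255)
  108.106.0.0/15 (108.106.0.0 - 108.107.255.255)
Total matching entries: 6.

6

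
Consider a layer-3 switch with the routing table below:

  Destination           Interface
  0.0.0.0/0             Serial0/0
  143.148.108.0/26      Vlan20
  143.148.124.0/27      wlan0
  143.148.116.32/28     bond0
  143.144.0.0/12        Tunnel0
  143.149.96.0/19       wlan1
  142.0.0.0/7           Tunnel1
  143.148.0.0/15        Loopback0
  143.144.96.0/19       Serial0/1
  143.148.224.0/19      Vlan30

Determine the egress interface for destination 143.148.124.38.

Routes whose prefix contains 143.148.124.38:
  0.0.0.0/0 (default, matches everything) -> Serial0/0
  142.0.0.0/7 (142.0.0.0 - 143.255.255.255) -> Tunnel1
  143.144.0.0/12 (143.144.0.0 - 143.159.255.255) -> Tunnel0
  143.148.0.0/15 (143.148.0.0 - 143.149.255.255) -> Loopback0
More-specific entries that do NOT match:
  143.148.116.32/28 (143.148.116.32 - 143.148.116.47) does not contain 143.148.124.38
  143.148.124.0/27 (143.148.124.0 - 143.148.124.31) does not contain 143.148.124.38
  143.148.108.0/26 (143.148.108.0 - 143.148.108.63) does not contain 143.148.124.38
  143.149.96.0/19 (143.149.96.0 - 143.149.127.255) does not contain 143.148.124.38
  143.144.96.0/19 (143.144.96.0 - 143.144.127.255) does not contain 143.148.124.38
  143.148.224.0/19 (143.148.224.0 - 143.148.255.255) does not contain 143.148.124.38
Longest matching prefix is /15 -> interface Loopback0.

Loopback0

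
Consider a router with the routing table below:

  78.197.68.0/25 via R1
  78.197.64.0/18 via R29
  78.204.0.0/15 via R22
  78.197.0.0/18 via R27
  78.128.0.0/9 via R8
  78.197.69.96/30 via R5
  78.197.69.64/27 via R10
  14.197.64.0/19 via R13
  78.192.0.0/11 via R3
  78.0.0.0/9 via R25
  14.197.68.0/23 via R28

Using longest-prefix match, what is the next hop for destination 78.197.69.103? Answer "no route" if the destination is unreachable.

Routes whose prefix contains 78.197.69.103:
  78.128.0.0/9 (78.128.0.0 - 78.255.255.255) -> R8
  78.192.0.0/11 (78.192.0.0 - 78.223.255.255) -> R3
  78.197.64.0/18 (78.197.64.0 - 78.197.127.255) -> R29
More-specific entries that do NOT match:
  78.197.69.96/30 (78.197.69.96 - 78.197.69.99) does not contain 78.197.69.103
  78.197.69.64/27 (78.197.69.64 - 78.197.69.95) does not contain 78.197.69.103
  78.197.68.0/25 (78.197.68.0 - 78.197.68.127) does not contain 78.197.69.103
  14.197.68.0/23 (14.197.68.0 - 14.197.69.255) does not contain 78.197.69.103
  14.197.64.0/19 (14.197.64.0 - 14.197.95.255) does not contain 78.197.69.103
Longest matching prefix is /18 -> next hop R29.

R29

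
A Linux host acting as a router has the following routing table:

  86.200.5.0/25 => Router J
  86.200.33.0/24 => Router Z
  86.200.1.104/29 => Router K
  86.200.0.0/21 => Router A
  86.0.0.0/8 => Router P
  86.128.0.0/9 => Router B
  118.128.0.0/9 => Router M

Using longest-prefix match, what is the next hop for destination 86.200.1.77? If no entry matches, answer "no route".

Routes whose prefix contains 86.200.1.77:
  86.0.0.0/8 (86.0.0.0 - 86.255.255.255) -> Router P
  86.128.0.0/9 (86.128.0.0 - 86.255.255.255) -> Router B
  86.200.0.0/21 (86.200.0.0 - 86.200.7.255) -> Router A
More-specific entries that do NOT match:
  86.200.1.104/29 (86.200.1.104 - 86.200.1.111) does not contain 86.200.1.77
  86.200.5.0/25 (86.200.5.0 - 86.200.5.127) does not contain 86.200.1.77
  86.200.33.0/24 (86.200.33.0 - 86.200.33.255) does not contain 86.200.1.77
Longest matching prefix is /21 -> next hop Router A.

Router A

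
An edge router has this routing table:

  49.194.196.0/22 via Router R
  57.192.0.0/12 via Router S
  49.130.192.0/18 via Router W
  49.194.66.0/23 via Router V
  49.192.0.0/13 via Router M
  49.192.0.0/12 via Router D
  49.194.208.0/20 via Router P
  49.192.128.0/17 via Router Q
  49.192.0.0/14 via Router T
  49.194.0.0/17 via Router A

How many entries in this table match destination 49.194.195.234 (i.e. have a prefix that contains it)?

3

Prefixes containing 49.194.195.234:
  49.192.0.0/12 (49.192.0.0 - 49.207.255.255)
  49.192.0.0/13 (49.192.0.0 - 49.199.255.255)
  49.192.0.0/14 (49.192.0.0 - 49.195.255.255)
Total matching entries: 3.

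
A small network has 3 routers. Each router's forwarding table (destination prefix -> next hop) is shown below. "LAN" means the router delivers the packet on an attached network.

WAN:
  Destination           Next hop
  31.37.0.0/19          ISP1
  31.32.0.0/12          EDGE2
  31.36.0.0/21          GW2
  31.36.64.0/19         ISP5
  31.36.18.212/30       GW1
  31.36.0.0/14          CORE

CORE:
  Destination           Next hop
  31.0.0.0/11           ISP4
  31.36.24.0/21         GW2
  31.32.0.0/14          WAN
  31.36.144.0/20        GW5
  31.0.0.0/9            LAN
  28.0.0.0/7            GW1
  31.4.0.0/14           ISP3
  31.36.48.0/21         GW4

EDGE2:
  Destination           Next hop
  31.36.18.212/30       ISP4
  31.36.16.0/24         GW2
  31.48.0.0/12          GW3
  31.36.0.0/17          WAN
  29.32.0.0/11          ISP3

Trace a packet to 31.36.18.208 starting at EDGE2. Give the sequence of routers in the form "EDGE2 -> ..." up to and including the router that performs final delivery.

EDGE2 -> WAN -> CORE

At EDGE2: longest match for 31.36.18.208 is 31.36.0.0/17 -> WAN
At WAN: longest match for 31.36.18.208 is 31.36.0.0/14 -> CORE
At CORE: longest match for 31.36.18.208 is 31.0.0.0/9 -> LAN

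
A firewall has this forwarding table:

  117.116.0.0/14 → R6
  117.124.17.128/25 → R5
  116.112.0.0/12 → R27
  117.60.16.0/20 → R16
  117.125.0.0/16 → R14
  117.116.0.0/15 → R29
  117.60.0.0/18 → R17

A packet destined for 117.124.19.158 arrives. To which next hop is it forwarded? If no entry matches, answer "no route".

No entry's prefix contains 117.124.19.158; there is no default route.

no route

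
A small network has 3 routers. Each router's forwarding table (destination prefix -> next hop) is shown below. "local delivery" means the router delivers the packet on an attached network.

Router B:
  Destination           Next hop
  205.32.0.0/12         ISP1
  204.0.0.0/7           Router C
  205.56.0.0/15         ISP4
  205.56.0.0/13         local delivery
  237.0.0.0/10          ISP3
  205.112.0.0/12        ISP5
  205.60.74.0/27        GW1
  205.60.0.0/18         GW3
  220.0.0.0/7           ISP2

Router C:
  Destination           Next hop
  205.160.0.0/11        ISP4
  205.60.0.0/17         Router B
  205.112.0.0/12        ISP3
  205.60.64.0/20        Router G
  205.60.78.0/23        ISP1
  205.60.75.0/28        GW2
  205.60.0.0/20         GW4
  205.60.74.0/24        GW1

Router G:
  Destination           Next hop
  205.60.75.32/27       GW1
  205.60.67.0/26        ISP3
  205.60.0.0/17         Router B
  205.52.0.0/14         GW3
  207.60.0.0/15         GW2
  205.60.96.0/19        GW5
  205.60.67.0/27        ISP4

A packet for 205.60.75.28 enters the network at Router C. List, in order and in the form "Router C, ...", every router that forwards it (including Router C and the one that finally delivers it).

At Router C: longest match for 205.60.75.28 is 205.60.64.0/20 -> Router G
At Router G: longest match for 205.60.75.28 is 205.60.0.0/17 -> Router B
At Router B: longest match for 205.60.75.28 is 205.56.0.0/13 -> local delivery

Router C, Router G, Router B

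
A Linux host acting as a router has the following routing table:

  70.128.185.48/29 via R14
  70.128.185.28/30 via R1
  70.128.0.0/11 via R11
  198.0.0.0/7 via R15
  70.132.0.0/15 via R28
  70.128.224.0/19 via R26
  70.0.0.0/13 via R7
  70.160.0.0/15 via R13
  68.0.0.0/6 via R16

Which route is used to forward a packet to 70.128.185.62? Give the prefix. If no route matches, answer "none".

Entries matching 70.128.185.62:
  68.0.0.0/6 (68.0.0.0 - 71.255.255.255)
  70.128.0.0/11 (70.128.0.0 - 70.159.255.255)
Most specific is 70.128.0.0/11.

70.128.0.0/11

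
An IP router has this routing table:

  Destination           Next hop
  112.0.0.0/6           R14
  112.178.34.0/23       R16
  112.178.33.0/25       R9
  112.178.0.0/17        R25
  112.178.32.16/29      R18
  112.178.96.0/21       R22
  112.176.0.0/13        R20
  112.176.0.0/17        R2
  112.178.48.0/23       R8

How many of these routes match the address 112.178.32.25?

Prefixes containing 112.178.32.25:
  112.0.0.0/6 (112.0.0.0 - 115.255.255.255)
  112.176.0.0/13 (112.176.0.0 - 112.183.255.255)
  112.178.0.0/17 (112.178.0.0 - 112.178.127.255)
Total matching entries: 3.

3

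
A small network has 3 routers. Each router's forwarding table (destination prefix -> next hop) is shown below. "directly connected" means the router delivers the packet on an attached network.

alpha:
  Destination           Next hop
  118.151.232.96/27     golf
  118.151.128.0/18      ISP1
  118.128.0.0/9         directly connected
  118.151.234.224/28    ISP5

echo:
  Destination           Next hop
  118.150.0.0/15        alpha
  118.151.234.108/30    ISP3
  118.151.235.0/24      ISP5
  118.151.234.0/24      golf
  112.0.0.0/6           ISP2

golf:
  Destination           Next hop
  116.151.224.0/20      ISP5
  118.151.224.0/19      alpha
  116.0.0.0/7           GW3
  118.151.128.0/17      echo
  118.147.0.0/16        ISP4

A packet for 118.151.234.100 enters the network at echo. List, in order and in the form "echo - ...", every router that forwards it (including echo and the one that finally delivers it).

echo - golf - alpha

At echo: longest match for 118.151.234.100 is 118.151.234.0/24 -> golf
At golf: longest match for 118.151.234.100 is 118.151.224.0/19 -> alpha
At alpha: longest match for 118.151.234.100 is 118.128.0.0/9 -> directly connected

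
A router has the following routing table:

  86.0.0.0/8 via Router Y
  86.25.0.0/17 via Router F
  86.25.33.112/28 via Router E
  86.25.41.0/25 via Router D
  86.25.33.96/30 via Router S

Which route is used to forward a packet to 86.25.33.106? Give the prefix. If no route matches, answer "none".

86.25.0.0/17

Entries matching 86.25.33.106:
  86.0.0.0/8 (86.0.0.0 - 86.255.255.255)
  86.25.0.0/17 (86.25.0.0 - 86.25.127.255)
Most specific is 86.25.0.0/17.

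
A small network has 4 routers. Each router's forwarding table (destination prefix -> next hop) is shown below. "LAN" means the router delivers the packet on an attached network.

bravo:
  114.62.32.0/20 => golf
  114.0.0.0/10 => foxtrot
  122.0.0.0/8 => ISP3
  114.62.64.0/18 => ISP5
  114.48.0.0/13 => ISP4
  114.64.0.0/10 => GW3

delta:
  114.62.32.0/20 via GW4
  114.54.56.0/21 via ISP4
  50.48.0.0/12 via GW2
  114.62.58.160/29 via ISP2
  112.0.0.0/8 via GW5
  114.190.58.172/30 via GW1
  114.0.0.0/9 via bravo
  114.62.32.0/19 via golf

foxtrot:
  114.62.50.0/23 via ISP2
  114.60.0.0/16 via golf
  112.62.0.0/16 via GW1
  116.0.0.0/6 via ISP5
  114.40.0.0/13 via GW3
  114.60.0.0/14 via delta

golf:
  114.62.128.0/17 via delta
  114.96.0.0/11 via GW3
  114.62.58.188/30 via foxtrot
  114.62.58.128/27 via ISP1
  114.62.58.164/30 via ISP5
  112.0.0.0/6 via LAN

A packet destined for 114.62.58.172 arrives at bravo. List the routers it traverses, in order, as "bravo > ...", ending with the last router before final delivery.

bravo > foxtrot > delta > golf

At bravo: longest match for 114.62.58.172 is 114.0.0.0/10 -> foxtrot
At foxtrot: longest match for 114.62.58.172 is 114.60.0.0/14 -> delta
At delta: longest match for 114.62.58.172 is 114.62.32.0/19 -> golf
At golf: longest match for 114.62.58.172 is 112.0.0.0/6 -> LAN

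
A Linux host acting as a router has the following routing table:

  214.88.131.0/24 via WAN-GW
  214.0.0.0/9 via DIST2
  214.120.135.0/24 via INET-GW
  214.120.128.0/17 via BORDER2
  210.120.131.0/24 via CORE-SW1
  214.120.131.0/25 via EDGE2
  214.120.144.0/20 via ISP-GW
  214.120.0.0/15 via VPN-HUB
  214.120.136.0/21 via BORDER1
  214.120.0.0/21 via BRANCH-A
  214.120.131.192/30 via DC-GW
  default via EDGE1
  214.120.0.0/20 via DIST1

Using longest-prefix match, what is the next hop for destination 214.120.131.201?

Routes whose prefix contains 214.120.131.201:
  0.0.0.0/0 (default, matches everything) -> EDGE1
  214.0.0.0/9 (214.0.0.0 - 214.127.255.255) -> DIST2
  214.120.0.0/15 (214.120.0.0 - 214.121.255.255) -> VPN-HUB
  214.120.128.0/17 (214.120.128.0 - 214.120.255.255) -> BORDER2
More-specific entries that do NOT match:
  214.120.131.192/30 (214.120.131.192 - 214.120.131.195) does not contain 214.120.131.201
  214.120.131.0/25 (214.120.131.0 - 214.120.131.127) does not contain 214.120.131.201
  214.88.131.0/24 (214.88.131.0 - 214.88.131.255) does not contain 214.120.131.201
  214.120.135.0/24 (214.120.135.0 - 214.120.135.255) does not contain 214.120.131.201
  210.120.131.0/24 (210.120.131.0 - 210.120.131.255) does not contain 214.120.131.201
  214.120.136.0/21 (214.120.136.0 - 214.120.143.255) does not contain 214.120.131.201
  214.120.0.0/21 (214.120.0.0 - 214.120.7.255) does not contain 214.120.131.201
  214.120.144.0/20 (214.120.144.0 - 214.120.159.255) does not contain 214.120.131.201
  214.120.0.0/20 (214.120.0.0 - 214.120.15.255) does not contain 214.120.131.201
Longest matching prefix is /17 -> next hop BORDER2.

BORDER2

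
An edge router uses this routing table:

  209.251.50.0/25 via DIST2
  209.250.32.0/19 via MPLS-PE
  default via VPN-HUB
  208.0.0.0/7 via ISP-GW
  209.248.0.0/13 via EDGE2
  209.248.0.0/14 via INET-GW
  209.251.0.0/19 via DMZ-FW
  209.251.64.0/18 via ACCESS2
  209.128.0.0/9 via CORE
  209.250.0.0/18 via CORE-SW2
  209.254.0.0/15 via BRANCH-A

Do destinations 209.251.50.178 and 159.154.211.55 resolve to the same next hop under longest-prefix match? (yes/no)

no

209.251.50.178: longest match 209.248.0.0/14 -> INET-GW
159.154.211.55: longest match 0.0.0.0/0 -> VPN-HUB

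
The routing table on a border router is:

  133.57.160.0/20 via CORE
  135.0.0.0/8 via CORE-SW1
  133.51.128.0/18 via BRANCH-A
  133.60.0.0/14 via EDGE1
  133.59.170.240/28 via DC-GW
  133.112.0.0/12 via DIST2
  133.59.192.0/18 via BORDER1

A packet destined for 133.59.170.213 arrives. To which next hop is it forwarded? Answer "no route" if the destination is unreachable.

No entry's prefix contains 133.59.170.213; there is no default route.

no route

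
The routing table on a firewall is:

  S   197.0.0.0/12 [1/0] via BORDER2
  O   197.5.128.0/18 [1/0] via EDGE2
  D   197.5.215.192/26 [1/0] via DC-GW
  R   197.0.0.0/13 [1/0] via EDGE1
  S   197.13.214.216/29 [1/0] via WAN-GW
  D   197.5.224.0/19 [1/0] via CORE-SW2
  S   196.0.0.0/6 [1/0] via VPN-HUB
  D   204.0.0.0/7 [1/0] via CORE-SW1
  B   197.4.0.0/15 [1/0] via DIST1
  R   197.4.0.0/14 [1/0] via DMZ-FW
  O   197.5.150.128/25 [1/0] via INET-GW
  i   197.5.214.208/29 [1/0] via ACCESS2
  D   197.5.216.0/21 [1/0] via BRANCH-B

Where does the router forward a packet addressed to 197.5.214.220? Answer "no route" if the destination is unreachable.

DIST1

Routes whose prefix contains 197.5.214.220:
  196.0.0.0/6 (196.0.0.0 - 199.255.255.255) -> VPN-HUB
  197.0.0.0/12 (197.0.0.0 - 197.15.255.255) -> BORDER2
  197.0.0.0/13 (197.0.0.0 - 197.7.255.255) -> EDGE1
  197.4.0.0/14 (197.4.0.0 - 197.7.255.255) -> DMZ-FW
  197.4.0.0/15 (197.4.0.0 - 197.5.255.255) -> DIST1
More-specific entries that do NOT match:
  197.13.214.216/29 (197.13.214.216 - 197.13.214.223) does not contain 197.5.214.220
  197.5.214.208/29 (197.5.214.208 - 197.5.214.215) does not contain 197.5.214.220
  197.5.215.192/26 (197.5.215.192 - 197.5.215.255) does not contain 197.5.214.220
  197.5.150.128/25 (197.5.150.128 - 197.5.150.255) does not contain 197.5.214.220
  197.5.216.0/21 (197.5.216.0 - 197.5.223.255) does not contain 197.5.214.220
  197.5.224.0/19 (197.5.224.0 - 197.5.255.255) does not contain 197.5.214.220
  197.5.128.0/18 (197.5.128.0 - 197.5.191.255) does not contain 197.5.214.220
Longest matching prefix is /15 -> next hop DIST1.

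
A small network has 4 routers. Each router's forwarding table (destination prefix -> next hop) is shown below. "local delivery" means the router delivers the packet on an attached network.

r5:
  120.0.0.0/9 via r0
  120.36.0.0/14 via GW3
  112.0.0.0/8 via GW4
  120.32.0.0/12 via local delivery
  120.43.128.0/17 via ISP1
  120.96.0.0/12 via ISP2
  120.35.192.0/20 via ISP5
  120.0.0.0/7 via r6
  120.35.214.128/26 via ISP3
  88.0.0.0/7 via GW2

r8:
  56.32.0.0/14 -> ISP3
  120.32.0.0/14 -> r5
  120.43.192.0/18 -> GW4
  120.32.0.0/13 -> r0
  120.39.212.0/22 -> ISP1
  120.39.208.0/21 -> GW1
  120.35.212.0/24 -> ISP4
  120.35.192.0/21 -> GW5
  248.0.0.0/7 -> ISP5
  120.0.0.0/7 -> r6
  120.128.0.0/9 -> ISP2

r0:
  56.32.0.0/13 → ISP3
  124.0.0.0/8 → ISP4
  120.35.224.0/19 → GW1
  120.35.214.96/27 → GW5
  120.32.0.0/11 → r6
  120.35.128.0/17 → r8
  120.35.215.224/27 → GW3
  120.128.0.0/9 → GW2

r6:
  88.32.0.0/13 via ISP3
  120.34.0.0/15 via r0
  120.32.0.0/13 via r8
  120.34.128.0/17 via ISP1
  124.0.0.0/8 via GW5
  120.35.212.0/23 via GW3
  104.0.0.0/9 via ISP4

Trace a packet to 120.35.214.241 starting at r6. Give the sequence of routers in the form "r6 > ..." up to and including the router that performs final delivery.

r6 > r0 > r8 > r5

At r6: longest match for 120.35.214.241 is 120.34.0.0/15 -> r0
At r0: longest match for 120.35.214.241 is 120.35.128.0/17 -> r8
At r8: longest match for 120.35.214.241 is 120.32.0.0/14 -> r5
At r5: longest match for 120.35.214.241 is 120.32.0.0/12 -> local delivery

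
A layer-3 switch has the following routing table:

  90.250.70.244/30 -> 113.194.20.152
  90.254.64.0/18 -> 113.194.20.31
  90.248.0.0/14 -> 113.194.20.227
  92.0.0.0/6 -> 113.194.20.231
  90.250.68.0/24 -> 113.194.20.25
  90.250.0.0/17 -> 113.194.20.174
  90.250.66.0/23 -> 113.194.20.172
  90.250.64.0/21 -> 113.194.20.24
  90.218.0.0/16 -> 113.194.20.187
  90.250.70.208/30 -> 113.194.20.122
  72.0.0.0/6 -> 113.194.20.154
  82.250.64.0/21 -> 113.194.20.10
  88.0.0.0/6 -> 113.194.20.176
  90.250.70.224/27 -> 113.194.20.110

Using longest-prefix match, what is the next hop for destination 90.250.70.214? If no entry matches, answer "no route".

113.194.20.24

Routes whose prefix contains 90.250.70.214:
  88.0.0.0/6 (88.0.0.0 - 91.255.255.255) -> 113.194.20.176
  90.248.0.0/14 (90.248.0.0 - 90.251.255.255) -> 113.194.20.227
  90.250.0.0/17 (90.250.0.0 - 90.250.127.255) -> 113.194.20.174
  90.250.64.0/21 (90.250.64.0 - 90.250.71.255) -> 113.194.20.24
More-specific entries that do NOT match:
  90.250.70.244/30 (90.250.70.244 - 90.250.70.247) does not contain 90.250.70.214
  90.250.70.208/30 (90.250.70.208 - 90.250.70.211) does not contain 90.250.70.214
  90.250.70.224/27 (90.250.70.224 - 90.250.70.255) does not contain 90.250.70.214
  90.250.68.0/24 (90.250.68.0 - 90.250.68.255) does not contain 90.250.70.214
  90.250.66.0/23 (90.250.66.0 - 90.250.67.255) does not contain 90.250.70.214
Longest matching prefix is /21 -> next hop 113.194.20.24.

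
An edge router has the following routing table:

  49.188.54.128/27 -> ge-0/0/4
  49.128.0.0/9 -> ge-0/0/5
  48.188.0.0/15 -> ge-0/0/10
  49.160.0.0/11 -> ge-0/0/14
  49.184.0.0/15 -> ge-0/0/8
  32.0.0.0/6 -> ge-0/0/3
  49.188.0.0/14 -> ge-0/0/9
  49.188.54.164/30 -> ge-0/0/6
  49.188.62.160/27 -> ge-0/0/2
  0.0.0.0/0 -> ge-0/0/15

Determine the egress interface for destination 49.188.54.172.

Routes whose prefix contains 49.188.54.172:
  0.0.0.0/0 (default, matches everything) -> ge-0/0/15
  49.128.0.0/9 (49.128.0.0 - 49.255.255.255) -> ge-0/0/5
  49.160.0.0/11 (49.160.0.0 - 49.191.255.255) -> ge-0/0/14
  49.188.0.0/14 (49.188.0.0 - 49.191.255.255) -> ge-0/0/9
More-specific entries that do NOT match:
  49.188.54.164/30 (49.188.54.164 - 49.188.54.167) does not contain 49.188.54.172
  49.188.54.128/27 (49.188.54.128 - 49.188.54.159) does not contain 49.188.54.172
  49.188.62.160/27 (49.188.62.160 - 49.188.62.191) does not contain 49.188.54.172
  48.188.0.0/15 (48.188.0.0 - 48.189.255.255) does not contain 49.188.54.172
  49.184.0.0/15 (49.184.0.0 - 49.185.255.255) does not contain 49.188.54.172
Longest matching prefix is /14 -> interface ge-0/0/9.

ge-0/0/9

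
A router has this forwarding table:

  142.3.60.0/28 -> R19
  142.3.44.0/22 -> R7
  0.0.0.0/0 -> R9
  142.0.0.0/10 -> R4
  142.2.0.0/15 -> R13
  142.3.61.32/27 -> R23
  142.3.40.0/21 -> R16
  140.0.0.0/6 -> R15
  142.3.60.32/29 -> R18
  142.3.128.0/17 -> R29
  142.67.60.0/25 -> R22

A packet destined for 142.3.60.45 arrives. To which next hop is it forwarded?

Routes whose prefix contains 142.3.60.45:
  0.0.0.0/0 (default, matches everything) -> R9
  140.0.0.0/6 (140.0.0.0 - 143.255.255.255) -> R15
  142.0.0.0/10 (142.0.0.0 - 142.63.255.255) -> R4
  142.2.0.0/15 (142.2.0.0 - 142.3.255.255) -> R13
More-specific entries that do NOT match:
  142.3.60.32/29 (142.3.60.32 - 142.3.60.39) does not contain 142.3.60.45
  142.3.60.0/28 (142.3.60.0 - 142.3.60.15) does not contain 142.3.60.45
  142.3.61.32/27 (142.3.61.32 - 142.3.61.63) does not contain 142.3.60.45
  142.67.60.0/25 (142.67.60.0 - 142.67.60.127) does not contain 142.3.60.45
  142.3.44.0/22 (142.3.44.0 - 142.3.47.255) does not contain 142.3.60.45
  142.3.40.0/21 (142.3.40.0 - 142.3.47.255) does not contain 142.3.60.45
  142.3.128.0/17 (142.3.128.0 - 142.3.255.255) does not contain 142.3.60.45
Longest matching prefix is /15 -> next hop R13.

R13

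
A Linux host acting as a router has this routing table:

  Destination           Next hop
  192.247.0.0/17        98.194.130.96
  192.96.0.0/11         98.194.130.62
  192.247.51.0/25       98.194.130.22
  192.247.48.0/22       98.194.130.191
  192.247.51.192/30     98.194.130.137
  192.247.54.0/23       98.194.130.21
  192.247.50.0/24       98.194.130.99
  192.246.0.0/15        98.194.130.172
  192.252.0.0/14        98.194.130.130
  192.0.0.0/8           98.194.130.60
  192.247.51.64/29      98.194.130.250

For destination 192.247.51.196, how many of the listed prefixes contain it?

4

Prefixes containing 192.247.51.196:
  192.0.0.0/8 (192.0.0.0 - 192.255.255.255)
  192.246.0.0/15 (192.246.0.0 - 192.247.255.255)
  192.247.0.0/17 (192.247.0.0 - 192.247.127.255)
  192.247.48.0/22 (192.247.48.0 - 192.247.51.255)
Total matching entries: 4.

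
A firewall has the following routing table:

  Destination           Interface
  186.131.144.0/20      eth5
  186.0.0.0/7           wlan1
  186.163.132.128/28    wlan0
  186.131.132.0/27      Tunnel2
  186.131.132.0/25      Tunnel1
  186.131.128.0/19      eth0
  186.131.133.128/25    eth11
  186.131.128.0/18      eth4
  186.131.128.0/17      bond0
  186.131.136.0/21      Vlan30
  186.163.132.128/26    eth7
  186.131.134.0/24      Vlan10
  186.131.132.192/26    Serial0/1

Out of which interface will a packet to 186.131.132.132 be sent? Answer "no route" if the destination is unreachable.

eth0

Routes whose prefix contains 186.131.132.132:
  186.0.0.0/7 (186.0.0.0 - 187.255.255.255) -> wlan1
  186.131.128.0/17 (186.131.128.0 - 186.131.255.255) -> bond0
  186.131.128.0/18 (186.131.128.0 - 186.131.191.255) -> eth4
  186.131.128.0/19 (186.131.128.0 - 186.131.159.255) -> eth0
More-specific entries that do NOT match:
  186.163.132.128/28 (186.163.132.128 - 186.163.132.143) does not contain 186.131.132.132
  186.131.132.0/27 (186.131.132.0 - 186.131.132.31) does not contain 186.131.132.132
  186.163.132.128/26 (186.163.132.128 - 186.163.132.191) does not contain 186.131.132.132
  186.131.132.192/26 (186.131.132.192 - 186.131.132.255) does not contain 186.131.132.132
  186.131.132.0/25 (186.131.132.0 - 186.131.132.127) does not contain 186.131.132.132
  186.131.133.128/25 (186.131.133.128 - 186.131.133.255) does not contain 186.131.132.132
  186.131.134.0/24 (186.131.134.0 - 186.131.134.255) does not contain 186.131.132.132
  186.131.136.0/21 (186.131.136.0 - 186.131.143.255) does not contain 186.131.132.132
  186.131.144.0/20 (186.131.144.0 - 186.131.159.255) does not contain 186.131.132.132
Longest matching prefix is /19 -> interface eth0.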